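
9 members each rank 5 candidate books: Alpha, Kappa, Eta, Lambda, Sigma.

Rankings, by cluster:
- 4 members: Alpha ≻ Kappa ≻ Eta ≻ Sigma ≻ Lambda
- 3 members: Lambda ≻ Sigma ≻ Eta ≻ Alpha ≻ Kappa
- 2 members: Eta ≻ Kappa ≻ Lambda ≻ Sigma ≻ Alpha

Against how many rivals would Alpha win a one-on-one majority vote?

Alpha against each rival (9 members):
Alpha vs Kappa: 4+3 = 7 for Alpha, 2 for Kappa — Alpha by 7–2.
Alpha vs Eta: 4 for Alpha, 5 for Eta — Eta by 5–4.
Alpha vs Lambda: 4 for Alpha, 5 for Lambda — Lambda by 5–4.
Alpha vs Sigma: Sigma wins 5–4.
Alpha beats Kappa; loses to Eta, Lambda, Sigma — 1 pairwise win.

1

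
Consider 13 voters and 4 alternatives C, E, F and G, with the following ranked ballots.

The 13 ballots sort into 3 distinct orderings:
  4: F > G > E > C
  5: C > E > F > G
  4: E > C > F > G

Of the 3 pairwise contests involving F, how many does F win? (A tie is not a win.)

1

F against each rival (13 voters):
F vs C: F preferred on 4 ballots; C wins 9–4.
F–E: E 9–4.
F vs G: F is ranked higher on 4+5+4 = 13 ballots, G on 0. F wins 13–0.
F beats G; loses to C, E — 1 pairwise win.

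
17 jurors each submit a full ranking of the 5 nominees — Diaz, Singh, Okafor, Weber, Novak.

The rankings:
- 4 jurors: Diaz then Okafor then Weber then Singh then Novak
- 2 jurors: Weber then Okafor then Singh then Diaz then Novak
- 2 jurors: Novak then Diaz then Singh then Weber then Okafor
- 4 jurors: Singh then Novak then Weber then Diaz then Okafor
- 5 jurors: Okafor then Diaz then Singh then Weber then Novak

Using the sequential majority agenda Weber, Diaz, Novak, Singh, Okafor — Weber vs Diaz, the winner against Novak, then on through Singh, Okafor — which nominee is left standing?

Diaz

Round 1: Weber vs Diaz — 6–11, Diaz advances.
Round 2: Diaz vs Novak — 11–6, Diaz advances.
Round 3: Diaz vs Singh — 11–6, Diaz advances.
Round 4: Diaz vs Okafor — 10–7, Diaz advances.
Diaz survives the agenda.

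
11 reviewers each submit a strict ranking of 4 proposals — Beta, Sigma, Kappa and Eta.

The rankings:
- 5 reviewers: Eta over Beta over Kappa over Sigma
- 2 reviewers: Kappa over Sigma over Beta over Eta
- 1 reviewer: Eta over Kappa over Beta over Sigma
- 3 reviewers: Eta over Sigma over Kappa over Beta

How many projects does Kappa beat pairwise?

2

Kappa against each rival (11 reviewers):
Kappa vs Beta: 2+1+3 = 6 for Kappa, 5 for Beta — Kappa by 6–5.
Kappa vs Sigma: 8 to 3, Kappa.
Kappa vs Eta: Eta wins 9–2.
Kappa beats Beta, Sigma; loses to Eta — 2 pairwise wins.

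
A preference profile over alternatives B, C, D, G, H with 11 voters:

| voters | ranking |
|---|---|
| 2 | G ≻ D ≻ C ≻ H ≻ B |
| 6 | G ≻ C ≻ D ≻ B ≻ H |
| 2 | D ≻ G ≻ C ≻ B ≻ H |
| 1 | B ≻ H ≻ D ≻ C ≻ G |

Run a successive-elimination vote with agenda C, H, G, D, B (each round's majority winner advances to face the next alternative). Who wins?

Round 1: C vs H — 10–1, C advances.
Round 2: C vs G — 1–10, G advances.
Round 3: G vs D — 8–3, G advances.
Round 4: G vs B — 10–1, G advances.
The agenda winner is G.

G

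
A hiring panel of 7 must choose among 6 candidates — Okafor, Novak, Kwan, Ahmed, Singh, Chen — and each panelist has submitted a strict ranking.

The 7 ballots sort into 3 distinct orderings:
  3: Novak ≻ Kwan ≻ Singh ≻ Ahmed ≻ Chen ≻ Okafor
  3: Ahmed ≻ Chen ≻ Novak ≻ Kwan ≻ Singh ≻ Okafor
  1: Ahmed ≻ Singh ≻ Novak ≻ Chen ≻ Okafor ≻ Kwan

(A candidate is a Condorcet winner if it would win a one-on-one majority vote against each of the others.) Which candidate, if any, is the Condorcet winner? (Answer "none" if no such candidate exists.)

Ahmed

Head-to-head results (7 committee members):
Okafor vs Novak: 0 for Okafor, 7 for Novak — Novak by 7–0.
Okafor vs Kwan: Okafor is ranked higher on 1 ballot, Kwan on 6. Kwan wins 6–1.
Okafor vs Ahmed: 0 to 7, Ahmed.
Okafor vs Singh: 0 for Okafor, 7 for Singh — Singh by 7–0.
Okafor vs Chen: Okafor preferred on 0 ballots; Chen wins 7–0.
Novak vs Kwan: Novak is ranked higher on 3+3+1 = 7 ballots, Kwan on 0. Novak wins 7–0.
Novak vs Ahmed: 3 for Novak, 4 for Ahmed — Ahmed by 4–3.
Novak vs Singh: 6 to 1, Novak.
Novak vs Chen: Novak preferred on 3+1 = 4 ballots; Novak wins 4–3.
Kwan vs Ahmed: Kwan is ranked higher on 3 ballots, Ahmed on 4. Ahmed wins 4–3.
Kwan vs Singh: Kwan preferred on 3+3 = 6 ballots; Kwan wins 6–1.
Kwan vs Chen: 3 for Kwan, 4 for Chen — Chen by 4–3.
Ahmed vs Singh: Ahmed preferred on 3+1 = 4 ballots; Ahmed wins 4–3.
Ahmed vs Chen: 3+3+1 = 7 for Ahmed, 0 for Chen — Ahmed by 7–0.
Singh vs Chen: 3+1 = 4 for Singh, 3 for Chen — Singh by 4–3.
Ahmed beats each of Okafor, Novak, Kwan, Singh, Chen — Ahmed is the Condorcet winner.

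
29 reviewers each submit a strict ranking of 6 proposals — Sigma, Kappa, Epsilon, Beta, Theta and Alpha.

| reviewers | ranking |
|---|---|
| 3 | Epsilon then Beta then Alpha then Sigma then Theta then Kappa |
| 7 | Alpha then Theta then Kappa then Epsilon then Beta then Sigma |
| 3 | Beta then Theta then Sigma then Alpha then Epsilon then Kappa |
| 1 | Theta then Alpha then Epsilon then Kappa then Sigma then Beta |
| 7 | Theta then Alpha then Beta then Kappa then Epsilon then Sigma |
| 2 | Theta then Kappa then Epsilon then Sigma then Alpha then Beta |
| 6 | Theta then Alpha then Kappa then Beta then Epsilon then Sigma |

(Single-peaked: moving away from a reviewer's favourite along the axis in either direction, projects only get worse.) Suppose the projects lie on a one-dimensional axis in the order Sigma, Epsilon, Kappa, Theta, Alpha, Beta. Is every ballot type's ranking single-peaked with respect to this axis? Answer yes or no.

Axis positions: Sigma=1, Epsilon=2, Kappa=3, Theta=4, Alpha=5, Beta=6.
Ballot type 1: ranking walks positions 2-6-5-1-4-3; Beta is ranked above Kappa even though Kappa lies between Beta and the peak Epsilon on the axis — preferences dip and rise again. Not single-peaked.
Ballot type 2 (peak Alpha at position 5): ranking walks positions 5-4-3-2-6-1, expanding outward from the peak — single-peaked.
Ballot type 3: ranking walks positions 6-4-1-5-2-3; Theta is ranked above Alpha even though Alpha lies between Theta and the peak Beta on the axis — preferences dip and rise again. Not single-peaked.
Ballot type 4: ranking walks positions 4-5-2-3-1-6; Epsilon is ranked above Kappa even though Kappa lies between Epsilon and the peak Theta on the axis — preferences dip and rise again. Not single-peaked.
Ballot type 5 (peak Theta at position 4): ranking walks positions 4-5-6-3-2-1, expanding outward from the peak — single-peaked.
Ballot type 6 (peak Theta at position 4): ranking walks positions 4-3-2-1-5-6, expanding outward from the peak — single-peaked.
Ballot type 7 (peak Theta at position 4): ranking walks positions 4-5-3-6-2-1, expanding outward from the peak — single-peaked.
Ballot type 1 violates single-peakedness, so the profile is not single-peaked on this axis.

no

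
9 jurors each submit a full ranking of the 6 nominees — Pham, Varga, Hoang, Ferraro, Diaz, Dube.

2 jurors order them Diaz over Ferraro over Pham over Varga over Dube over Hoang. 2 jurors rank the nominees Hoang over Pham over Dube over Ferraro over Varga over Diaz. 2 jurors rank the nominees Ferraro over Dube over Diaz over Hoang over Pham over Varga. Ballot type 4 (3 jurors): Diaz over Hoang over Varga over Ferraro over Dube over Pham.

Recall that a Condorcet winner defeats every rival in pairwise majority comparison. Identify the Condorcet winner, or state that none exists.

Diaz

Check each pair by majority over 9 ballots:
Pham vs Varga: Pham wins 6–3.
Pham vs Hoang: Hoang wins 7–2.
Pham–Ferraro: Ferraro 7–2.
Pham–Diaz: Diaz 7–2.
Pham vs Dube: Dube wins 5–4.
Varga vs Hoang: Hoang wins 7–2.
Varga vs Ferraro: Ferraro wins 6–3.
Varga vs Diaz: Diaz wins 7–2.
Varga vs Dube: Varga wins 5–4.
Hoang vs Ferraro: Hoang, 5–4.
Hoang vs Diaz: Diaz, 7–2.
Hoang vs Dube: Hoang wins 5–4.
Ferraro vs Diaz: Diaz wins 5–4.
Ferraro–Dube: Ferraro 7–2.
Diaz vs Dube: Diaz wins 5–4.
Only Diaz has no losses; Diaz is the Condorcet winner.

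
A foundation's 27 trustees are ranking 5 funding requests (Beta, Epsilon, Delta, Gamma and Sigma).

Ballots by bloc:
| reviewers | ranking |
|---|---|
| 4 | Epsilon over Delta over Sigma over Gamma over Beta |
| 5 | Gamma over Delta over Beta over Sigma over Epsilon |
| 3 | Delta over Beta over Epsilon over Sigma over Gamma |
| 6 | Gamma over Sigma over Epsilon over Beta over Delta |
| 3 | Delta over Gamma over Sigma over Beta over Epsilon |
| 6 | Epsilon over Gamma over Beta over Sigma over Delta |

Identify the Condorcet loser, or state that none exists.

Head-to-head results (27 reviewers):
Beta vs Epsilon: Beta is ranked higher on 5+3+3 = 11 ballots, Epsilon on 16. Epsilon wins 16–11.
Beta vs Delta: 6+6 = 12 for Beta, 15 for Delta — Delta by 15–12.
Beta–Gamma: Gamma 24–3.
Beta vs Sigma: 5+3+6 = 14 for Beta, 13 for Sigma — Beta by 14–13.
Epsilon vs Delta: Epsilon preferred on 4+6+6 = 16 ballots; Epsilon wins 16–11.
Epsilon vs Gamma: 13 to 14, Gamma.
Epsilon vs Sigma: Sigma wins 14–13.
Delta vs Gamma: Gamma wins 17–10.
Delta–Sigma: Delta 15–12.
Gamma vs Sigma: 5+6+3+6 = 20 for Gamma, 7 for Sigma — Gamma by 20–7.
No project is winless: Beta beats Sigma; Epsilon beats Beta; Delta beats Beta; Gamma beats Beta; Sigma beats Epsilon. There is no Condorcet loser.

none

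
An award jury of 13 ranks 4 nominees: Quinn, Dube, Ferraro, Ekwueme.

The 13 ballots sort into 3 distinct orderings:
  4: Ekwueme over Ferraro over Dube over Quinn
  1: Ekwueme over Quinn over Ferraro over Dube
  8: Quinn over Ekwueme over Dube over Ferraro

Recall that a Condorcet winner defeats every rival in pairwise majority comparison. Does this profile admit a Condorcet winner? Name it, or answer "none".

Quinn

Pairwise majorities:
Quinn–Dube: Quinn 9–4.
Quinn vs Ferraro: Quinn preferred on 1+8 = 9 ballots; Quinn wins 9–4.
Quinn vs Ekwueme: 8 for Quinn, 5 for Ekwueme — Quinn by 8–5.
Dube vs Ferraro: 8 for Dube, 5 for Ferraro — Dube by 8–5.
Dube vs Ekwueme: Ekwueme, 13–0.
Ferraro vs Ekwueme: 0 for Ferraro, 13 for Ekwueme — Ekwueme by 13–0.
Only Quinn has no losses; Quinn is the Condorcet winner.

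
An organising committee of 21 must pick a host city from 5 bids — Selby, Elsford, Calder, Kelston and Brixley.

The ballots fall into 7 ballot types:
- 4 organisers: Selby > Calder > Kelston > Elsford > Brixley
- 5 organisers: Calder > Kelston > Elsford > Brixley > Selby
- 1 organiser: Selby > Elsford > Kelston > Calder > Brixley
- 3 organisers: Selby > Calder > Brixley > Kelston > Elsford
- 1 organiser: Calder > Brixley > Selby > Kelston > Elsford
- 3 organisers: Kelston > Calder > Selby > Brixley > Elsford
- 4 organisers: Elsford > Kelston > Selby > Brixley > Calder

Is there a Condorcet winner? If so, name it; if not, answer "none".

none

Pairwise majorities:
Selby vs Elsford: Selby preferred on 4+1+3+1+3 = 12 ballots; Selby wins 12–9.
Selby vs Calder: Selby wins 12–9.
Selby vs Kelston: Selby preferred on 4+1+3+1 = 9 ballots; Kelston wins 12–9.
Selby vs Brixley: 15 to 6, Selby.
Elsford vs Calder: Elsford is ranked higher on 1+4 = 5 ballots, Calder on 16. Calder wins 16–5.
Elsford vs Kelston: Elsford preferred on 1+4 = 5 ballots; Kelston wins 16–5.
Elsford–Brixley: Elsford 14–7.
Calder vs Kelston: Calder, 13–8.
Calder vs Brixley: Calder wins 17–4.
Kelston vs Brixley: Kelston wins 17–4.
Every city loses at least once (Selby loses to Kelston; Elsford loses to Selby; Calder loses to Selby; Kelston loses to Calder; Brixley loses to Selby). The majority relation contains the cycle Selby > Calder > Kelston > Selby, so there is no Condorcet winner.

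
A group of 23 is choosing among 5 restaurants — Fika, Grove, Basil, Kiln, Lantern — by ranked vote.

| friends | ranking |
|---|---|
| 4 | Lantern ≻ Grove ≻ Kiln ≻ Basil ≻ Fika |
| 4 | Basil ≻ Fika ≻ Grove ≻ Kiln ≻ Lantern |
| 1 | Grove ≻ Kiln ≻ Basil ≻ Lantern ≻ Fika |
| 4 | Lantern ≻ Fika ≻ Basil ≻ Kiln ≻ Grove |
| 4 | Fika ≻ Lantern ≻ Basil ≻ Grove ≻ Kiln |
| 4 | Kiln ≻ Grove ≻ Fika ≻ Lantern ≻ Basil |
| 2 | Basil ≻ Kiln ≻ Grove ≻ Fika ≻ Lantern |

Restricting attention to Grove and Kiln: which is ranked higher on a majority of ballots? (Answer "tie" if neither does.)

Ballots ranking Grove above Kiln: 4 + 4 + 1 + 4 = 13.
Ballots ranking Kiln above Grove: 23 − 13 = 10.
Grove wins the head-to-head 13–10.

Grove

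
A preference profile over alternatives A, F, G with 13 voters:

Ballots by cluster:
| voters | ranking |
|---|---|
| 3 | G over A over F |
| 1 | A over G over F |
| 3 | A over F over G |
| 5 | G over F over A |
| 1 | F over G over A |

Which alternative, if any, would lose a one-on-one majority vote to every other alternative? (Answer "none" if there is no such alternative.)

F

Head-to-head results (13 voters):
A–F: A 7–6.
A vs G: G wins 9–4.
F vs G: F is ranked higher on 3+1 = 4 ballots, G on 9. G wins 9–4.
F loses to every other alternative — it is the Condorcet loser.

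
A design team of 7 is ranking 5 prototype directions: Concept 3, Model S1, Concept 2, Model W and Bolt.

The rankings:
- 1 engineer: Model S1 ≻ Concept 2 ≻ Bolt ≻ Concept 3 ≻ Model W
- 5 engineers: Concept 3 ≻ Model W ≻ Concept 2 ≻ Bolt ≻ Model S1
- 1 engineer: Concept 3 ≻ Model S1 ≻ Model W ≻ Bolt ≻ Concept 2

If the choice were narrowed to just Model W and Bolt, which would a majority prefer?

Ballots ranking Model W above Bolt: 5 + 1 = 6.
Ballots ranking Bolt above Model W: 7 − 6 = 1.
Model W wins the head-to-head 6–1.

Model W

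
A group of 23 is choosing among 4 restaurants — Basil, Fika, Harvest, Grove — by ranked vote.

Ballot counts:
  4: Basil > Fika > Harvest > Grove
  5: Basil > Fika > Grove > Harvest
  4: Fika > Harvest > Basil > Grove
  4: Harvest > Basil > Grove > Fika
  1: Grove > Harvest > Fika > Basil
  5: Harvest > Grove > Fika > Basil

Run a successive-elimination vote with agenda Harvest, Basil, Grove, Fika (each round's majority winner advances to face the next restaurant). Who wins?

Round 1: Harvest vs Basil — 14–9, Harvest advances.
Round 2: Harvest vs Grove — 17–6, Harvest advances.
Round 3: Harvest vs Fika — 10–13, Fika advances.
Fika survives the agenda.

Fika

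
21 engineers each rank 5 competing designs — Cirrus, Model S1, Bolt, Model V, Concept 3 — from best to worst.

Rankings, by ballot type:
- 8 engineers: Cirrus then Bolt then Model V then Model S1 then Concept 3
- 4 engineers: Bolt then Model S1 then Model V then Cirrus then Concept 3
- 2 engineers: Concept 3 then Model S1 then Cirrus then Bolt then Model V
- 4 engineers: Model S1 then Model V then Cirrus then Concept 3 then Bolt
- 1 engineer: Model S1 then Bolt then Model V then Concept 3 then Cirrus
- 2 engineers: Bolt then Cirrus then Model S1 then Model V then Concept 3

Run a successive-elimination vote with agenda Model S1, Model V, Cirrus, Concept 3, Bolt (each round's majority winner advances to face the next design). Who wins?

Bolt

Round 1: Model S1 vs Model V — 13–8, Model S1 advances.
Round 2: Model S1 vs Cirrus — 11–10, Model S1 advances.
Round 3: Model S1 vs Concept 3 — 19–2, Model S1 advances.
Round 4: Model S1 vs Bolt — 7–14, Bolt advances.
Bolt survives the agenda.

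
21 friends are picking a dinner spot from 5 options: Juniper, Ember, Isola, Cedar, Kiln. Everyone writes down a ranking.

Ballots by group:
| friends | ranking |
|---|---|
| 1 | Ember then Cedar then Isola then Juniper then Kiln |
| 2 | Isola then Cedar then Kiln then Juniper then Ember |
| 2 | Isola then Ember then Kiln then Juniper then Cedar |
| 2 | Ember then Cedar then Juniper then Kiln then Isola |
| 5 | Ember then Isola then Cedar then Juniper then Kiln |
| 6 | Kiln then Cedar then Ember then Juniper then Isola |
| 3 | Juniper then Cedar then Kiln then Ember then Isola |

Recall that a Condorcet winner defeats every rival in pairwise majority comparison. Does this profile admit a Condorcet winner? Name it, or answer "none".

Cedar

Pairwise majorities:
Juniper vs Ember: Juniper is ranked higher on 2+3 = 5 ballots, Ember on 16. Ember wins 16–5.
Juniper vs Isola: Juniper wins 11–10.
Juniper vs Cedar: 5 to 16, Cedar.
Juniper vs Kiln: 1+2+5+3 = 11 for Juniper, 10 for Kiln — Juniper by 11–10.
Ember–Isola: Ember 17–4.
Ember vs Cedar: Cedar, 11–10.
Ember vs Kiln: 1+2+2+5 = 10 for Ember, 11 for Kiln — Kiln by 11–10.
Isola vs Cedar: 2+2+5 = 9 for Isola, 12 for Cedar — Cedar by 12–9.
Isola vs Kiln: Kiln, 11–10.
Cedar vs Kiln: Cedar wins 13–8.
Only Cedar has no losses; Cedar is the Condorcet winner.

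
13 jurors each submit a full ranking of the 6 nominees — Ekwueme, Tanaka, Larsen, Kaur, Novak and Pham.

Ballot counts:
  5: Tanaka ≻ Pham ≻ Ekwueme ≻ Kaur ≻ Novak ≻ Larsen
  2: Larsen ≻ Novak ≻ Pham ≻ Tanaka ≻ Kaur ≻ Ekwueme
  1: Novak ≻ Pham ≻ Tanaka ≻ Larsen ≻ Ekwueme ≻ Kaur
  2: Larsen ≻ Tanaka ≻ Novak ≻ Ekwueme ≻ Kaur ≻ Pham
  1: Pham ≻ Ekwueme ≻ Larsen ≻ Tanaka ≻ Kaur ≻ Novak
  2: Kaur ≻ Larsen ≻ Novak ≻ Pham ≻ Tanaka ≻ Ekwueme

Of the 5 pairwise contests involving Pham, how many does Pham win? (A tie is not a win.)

3

Pham against each rival (13 jurors):
Pham vs Ekwueme: Pham, 11–2.
Pham vs Tanaka: Pham preferred on 2+1+1+2 = 6 ballots; Tanaka wins 7–6.
Pham–Larsen: Pham 7–6.
Pham vs Kaur: 9 to 4, Pham.
Pham–Novak: Novak 7–6.
Pham beats Ekwueme, Larsen, Kaur; loses to Tanaka, Novak — 3 pairwise wins.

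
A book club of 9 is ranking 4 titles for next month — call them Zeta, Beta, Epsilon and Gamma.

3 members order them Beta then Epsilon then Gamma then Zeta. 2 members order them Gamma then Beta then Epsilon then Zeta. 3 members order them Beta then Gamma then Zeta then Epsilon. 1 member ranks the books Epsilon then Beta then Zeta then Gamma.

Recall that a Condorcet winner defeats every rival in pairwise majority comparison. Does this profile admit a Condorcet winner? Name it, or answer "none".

Check each pair by majority over 9 ballots:
Zeta vs Beta: Beta, 9–0.
Zeta vs Epsilon: Epsilon, 6–3.
Zeta vs Gamma: Gamma, 8–1.
Beta vs Epsilon: Beta wins 8–1.
Beta vs Gamma: Beta wins 7–2.
Epsilon–Gamma: Gamma 5–4.
Only Beta has no losses; Beta is the Condorcet winner.

Beta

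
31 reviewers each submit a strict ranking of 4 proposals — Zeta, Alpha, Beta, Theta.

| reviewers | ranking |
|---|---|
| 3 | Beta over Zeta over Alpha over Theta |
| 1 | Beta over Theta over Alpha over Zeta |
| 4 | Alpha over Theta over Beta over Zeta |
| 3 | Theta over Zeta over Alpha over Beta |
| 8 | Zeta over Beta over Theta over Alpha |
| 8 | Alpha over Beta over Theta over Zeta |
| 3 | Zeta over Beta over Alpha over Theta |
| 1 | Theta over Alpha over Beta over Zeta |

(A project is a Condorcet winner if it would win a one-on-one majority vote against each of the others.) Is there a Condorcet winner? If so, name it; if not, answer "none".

Pairwise majorities:
Zeta vs Alpha: Zeta wins 17–14.
Zeta vs Beta: Beta, 17–14.
Zeta vs Theta: Theta, 17–14.
Alpha vs Beta: Alpha, 16–15.
Alpha vs Theta: Alpha, 18–13.
Beta–Theta: Beta 23–8.
No project is unbeaten: Zeta loses to Beta; Alpha loses to Zeta; Beta loses to Alpha; Theta loses to Alpha. In particular Zeta → Alpha → Beta → Zeta is a majority cycle — no Condorcet winner exists.

none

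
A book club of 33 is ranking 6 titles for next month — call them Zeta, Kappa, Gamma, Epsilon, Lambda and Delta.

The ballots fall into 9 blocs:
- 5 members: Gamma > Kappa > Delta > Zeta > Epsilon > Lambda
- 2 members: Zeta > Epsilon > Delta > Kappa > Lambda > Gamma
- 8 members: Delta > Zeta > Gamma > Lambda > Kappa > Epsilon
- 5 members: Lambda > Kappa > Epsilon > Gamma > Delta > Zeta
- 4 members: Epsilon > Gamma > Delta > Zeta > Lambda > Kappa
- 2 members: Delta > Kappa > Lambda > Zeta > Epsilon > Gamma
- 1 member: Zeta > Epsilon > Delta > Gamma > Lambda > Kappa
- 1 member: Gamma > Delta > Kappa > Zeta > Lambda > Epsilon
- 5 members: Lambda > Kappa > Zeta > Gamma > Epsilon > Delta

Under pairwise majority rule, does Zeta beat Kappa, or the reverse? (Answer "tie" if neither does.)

Kappa

Ballots ranking Zeta above Kappa: 2 + 8 + 4 + 1 = 15.
Ballots ranking Kappa above Zeta: 33 − 15 = 18.
Kappa wins the head-to-head 18–15.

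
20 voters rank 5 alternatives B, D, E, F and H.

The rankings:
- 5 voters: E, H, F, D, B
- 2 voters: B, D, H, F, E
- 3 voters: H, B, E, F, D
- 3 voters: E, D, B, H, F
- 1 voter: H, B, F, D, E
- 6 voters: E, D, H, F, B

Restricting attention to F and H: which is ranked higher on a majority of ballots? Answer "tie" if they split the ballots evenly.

H

No ballot ranks F above H: 0.
Ballots ranking H above F: 20 − 0 = 20.
H wins the head-to-head 20–0.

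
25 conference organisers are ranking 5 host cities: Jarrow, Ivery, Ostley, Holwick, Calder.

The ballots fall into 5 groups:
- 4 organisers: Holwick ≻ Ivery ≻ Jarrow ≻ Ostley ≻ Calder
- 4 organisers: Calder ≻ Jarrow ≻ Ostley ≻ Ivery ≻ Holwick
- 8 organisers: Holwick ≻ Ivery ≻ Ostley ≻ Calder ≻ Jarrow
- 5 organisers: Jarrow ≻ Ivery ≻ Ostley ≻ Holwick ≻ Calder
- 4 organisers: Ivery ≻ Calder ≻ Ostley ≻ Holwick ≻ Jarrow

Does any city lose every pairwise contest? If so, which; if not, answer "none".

none

Head-to-head results (25 organisers):
Jarrow vs Ivery: 9 to 16, Ivery.
Jarrow vs Ostley: Jarrow is ranked higher on 4+4+5 = 13 ballots, Ostley on 12. Jarrow wins 13–12.
Jarrow–Holwick: Holwick 16–9.
Jarrow vs Calder: 9 to 16, Calder.
Ivery vs Ostley: 21 to 4, Ivery.
Ivery vs Holwick: Ivery preferred on 4+5+4 = 13 ballots; Ivery wins 13–12.
Ivery vs Calder: Ivery, 21–4.
Ostley vs Holwick: Ostley, 13–12.
Ostley vs Calder: 4+8+5 = 17 for Ostley, 8 for Calder — Ostley by 17–8.
Holwick vs Calder: Holwick is ranked higher on 4+8+5 = 17 ballots, Calder on 8. Holwick wins 17–8.
Every city wins at least one matchup (Jarrow beats Ostley; Ivery beats Jarrow; Ostley beats Holwick; Holwick beats Jarrow; Calder beats Jarrow), so there is no Condorcet loser.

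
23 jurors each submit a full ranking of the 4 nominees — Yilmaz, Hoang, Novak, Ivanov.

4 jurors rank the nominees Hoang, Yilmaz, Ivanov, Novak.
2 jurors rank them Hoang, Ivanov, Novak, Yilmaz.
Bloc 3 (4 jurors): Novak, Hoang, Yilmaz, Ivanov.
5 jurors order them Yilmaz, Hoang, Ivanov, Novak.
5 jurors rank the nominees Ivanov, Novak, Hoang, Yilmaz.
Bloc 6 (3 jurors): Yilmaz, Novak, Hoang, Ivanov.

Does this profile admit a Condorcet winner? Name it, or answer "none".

Check each pair by majority over 23 ballots:
Yilmaz vs Hoang: Yilmaz preferred on 5+3 = 8 ballots; Hoang wins 15–8.
Yilmaz vs Novak: Yilmaz is ranked higher on 4+5+3 = 12 ballots, Novak on 11. Yilmaz wins 12–11.
Yilmaz vs Ivanov: Yilmaz is ranked higher on 4+4+5+3 = 16 ballots, Ivanov on 7. Yilmaz wins 16–7.
Hoang vs Novak: Hoang is ranked higher on 4+2+5 = 11 ballots, Novak on 12. Novak wins 12–11.
Hoang vs Ivanov: Hoang preferred on 4+2+4+5+3 = 18 ballots; Hoang wins 18–5.
Novak vs Ivanov: 4+3 = 7 for Novak, 16 for Ivanov — Ivanov by 16–7.
No nominee is unbeaten: Yilmaz loses to Hoang; Hoang loses to Novak; Novak loses to Yilmaz; Ivanov loses to Yilmaz. In particular Yilmaz > Novak > Hoang > Yilmaz is a majority cycle — no Condorcet winner exists.

none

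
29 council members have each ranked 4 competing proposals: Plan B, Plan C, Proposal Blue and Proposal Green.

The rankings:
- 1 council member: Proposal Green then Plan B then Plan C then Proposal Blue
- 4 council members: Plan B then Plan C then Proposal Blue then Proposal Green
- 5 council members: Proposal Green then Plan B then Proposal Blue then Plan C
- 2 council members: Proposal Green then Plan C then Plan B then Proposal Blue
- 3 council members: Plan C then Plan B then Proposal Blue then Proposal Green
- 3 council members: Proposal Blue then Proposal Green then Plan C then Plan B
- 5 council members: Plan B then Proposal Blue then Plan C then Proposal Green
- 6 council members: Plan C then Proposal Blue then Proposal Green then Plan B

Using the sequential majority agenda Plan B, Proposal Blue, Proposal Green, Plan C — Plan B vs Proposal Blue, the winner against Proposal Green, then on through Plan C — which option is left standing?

Plan C

Round 1: Plan B vs Proposal Blue — 20–9, Plan B advances.
Round 2: Plan B vs Proposal Green — 12–17, Proposal Green advances.
Round 3: Proposal Green vs Plan C — 11–18, Plan C advances.
The agenda winner is Plan C.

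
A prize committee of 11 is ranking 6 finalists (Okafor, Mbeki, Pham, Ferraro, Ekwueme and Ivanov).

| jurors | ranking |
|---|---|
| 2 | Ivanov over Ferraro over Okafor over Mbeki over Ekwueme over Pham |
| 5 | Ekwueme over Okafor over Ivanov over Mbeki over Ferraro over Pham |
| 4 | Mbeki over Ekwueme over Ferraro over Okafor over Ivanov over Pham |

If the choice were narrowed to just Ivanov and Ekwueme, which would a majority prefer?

Ekwueme

Ballots ranking Ivanov above Ekwueme: 2.
Ballots ranking Ekwueme above Ivanov: 11 − 2 = 9.
Ekwueme wins the head-to-head 9–2.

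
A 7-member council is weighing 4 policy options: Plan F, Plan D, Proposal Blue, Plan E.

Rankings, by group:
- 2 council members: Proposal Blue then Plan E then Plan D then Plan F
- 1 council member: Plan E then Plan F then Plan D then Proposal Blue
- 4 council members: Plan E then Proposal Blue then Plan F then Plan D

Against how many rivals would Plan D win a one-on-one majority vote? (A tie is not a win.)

0

Plan D against each rival (7 council members):
Plan D vs Plan F: Plan D is ranked higher on 2 ballots, Plan F on 5. Plan F wins 5–2.
Plan D vs Proposal Blue: 1 to 6, Proposal Blue.
Plan D vs Plan E: 0 to 7, Plan E.
Plan D beats no one; loses to Plan F, Proposal Blue, Plan E — 0 pairwise wins.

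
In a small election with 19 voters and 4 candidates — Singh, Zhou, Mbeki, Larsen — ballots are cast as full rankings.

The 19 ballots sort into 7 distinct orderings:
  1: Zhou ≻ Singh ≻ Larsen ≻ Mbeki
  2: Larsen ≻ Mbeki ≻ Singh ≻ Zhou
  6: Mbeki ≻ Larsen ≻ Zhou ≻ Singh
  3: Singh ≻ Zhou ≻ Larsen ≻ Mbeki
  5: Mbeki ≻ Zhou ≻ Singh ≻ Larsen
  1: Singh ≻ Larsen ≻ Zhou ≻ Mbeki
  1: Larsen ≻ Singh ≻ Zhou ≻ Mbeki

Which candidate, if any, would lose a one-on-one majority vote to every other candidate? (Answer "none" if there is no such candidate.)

Head-to-head results (19 voters):
Singh vs Zhou: 7 to 12, Zhou.
Singh vs Mbeki: 6 to 13, Mbeki.
Singh vs Larsen: 10 to 9, Singh.
Zhou vs Mbeki: Zhou is ranked higher on 1+3+1+1 = 6 ballots, Mbeki on 13. Mbeki wins 13–6.
Zhou vs Larsen: Zhou is ranked higher on 1+3+5 = 9 ballots, Larsen on 10. Larsen wins 10–9.
Mbeki vs Larsen: 6+5 = 11 for Mbeki, 8 for Larsen — Mbeki by 11–8.
Each candidate has at least one pairwise win (Singh beats Larsen; Zhou beats Singh; Mbeki beats Singh; Larsen beats Zhou) — no Condorcet loser.

none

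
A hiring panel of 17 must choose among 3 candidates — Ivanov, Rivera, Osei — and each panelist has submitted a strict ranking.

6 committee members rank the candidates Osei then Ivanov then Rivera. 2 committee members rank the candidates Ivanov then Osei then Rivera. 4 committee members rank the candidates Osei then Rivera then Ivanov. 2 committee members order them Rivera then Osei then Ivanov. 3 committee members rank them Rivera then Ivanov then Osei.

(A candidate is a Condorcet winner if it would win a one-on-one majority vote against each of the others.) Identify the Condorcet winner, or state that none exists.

Pairwise majorities:
Ivanov vs Rivera: 6+2 = 8 for Ivanov, 9 for Rivera — Rivera by 9–8.
Ivanov vs Osei: 5 to 12, Osei.
Rivera vs Osei: Rivera preferred on 2+3 = 5 ballots; Osei wins 12–5.
Only Osei has no losses; Osei is the Condorcet winner.

Osei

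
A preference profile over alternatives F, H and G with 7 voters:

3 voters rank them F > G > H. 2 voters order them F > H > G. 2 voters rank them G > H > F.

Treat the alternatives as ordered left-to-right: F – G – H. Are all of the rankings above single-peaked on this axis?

Axis positions: F=1, G=2, H=3.
Bloc 1 (peak F at position 1): ranking walks positions 1-2-3, expanding outward from the peak — single-peaked.
Bloc 2: ranking walks positions 1-3-2; H is ranked above G even though G lies between H and the peak F on the axis — preferences dip and rise again. Not single-peaked.
Bloc 3 (peak G at position 2): ranking walks positions 2-3-1, expanding outward from the peak — single-peaked.
Bloc 2 violates single-peakedness, so the profile is not single-peaked on this axis.

no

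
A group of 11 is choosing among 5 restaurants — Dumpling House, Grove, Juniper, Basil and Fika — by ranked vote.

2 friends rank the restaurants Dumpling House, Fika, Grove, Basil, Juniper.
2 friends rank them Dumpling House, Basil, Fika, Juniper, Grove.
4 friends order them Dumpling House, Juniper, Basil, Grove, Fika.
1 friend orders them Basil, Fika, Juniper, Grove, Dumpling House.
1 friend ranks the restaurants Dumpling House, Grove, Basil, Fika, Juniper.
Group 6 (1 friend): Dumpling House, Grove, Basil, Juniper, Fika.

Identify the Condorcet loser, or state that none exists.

Head-to-head results (11 friends):
Dumpling House vs Grove: Dumpling House, 10–1.
Dumpling House vs Juniper: Dumpling House preferred on 2+2+4+1+1 = 10 ballots; Dumpling House wins 10–1.
Dumpling House vs Basil: Dumpling House wins 10–1.
Dumpling House vs Fika: 10 to 1, Dumpling House.
Grove vs Juniper: 2+1+1 = 4 for Grove, 7 for Juniper — Juniper by 7–4.
Grove vs Basil: Grove is ranked higher on 2+1+1 = 4 ballots, Basil on 7. Basil wins 7–4.
Grove–Fika: Grove 6–5.
Juniper–Basil: Basil 7–4.
Juniper vs Fika: Juniper is ranked higher on 4+1 = 5 ballots, Fika on 6. Fika wins 6–5.
Basil vs Fika: Basil, 9–2.
No restaurant is winless: Dumpling House beats Grove; Grove beats Fika; Juniper beats Grove; Basil beats Grove; Fika beats Juniper. There is no Condorcet loser.

none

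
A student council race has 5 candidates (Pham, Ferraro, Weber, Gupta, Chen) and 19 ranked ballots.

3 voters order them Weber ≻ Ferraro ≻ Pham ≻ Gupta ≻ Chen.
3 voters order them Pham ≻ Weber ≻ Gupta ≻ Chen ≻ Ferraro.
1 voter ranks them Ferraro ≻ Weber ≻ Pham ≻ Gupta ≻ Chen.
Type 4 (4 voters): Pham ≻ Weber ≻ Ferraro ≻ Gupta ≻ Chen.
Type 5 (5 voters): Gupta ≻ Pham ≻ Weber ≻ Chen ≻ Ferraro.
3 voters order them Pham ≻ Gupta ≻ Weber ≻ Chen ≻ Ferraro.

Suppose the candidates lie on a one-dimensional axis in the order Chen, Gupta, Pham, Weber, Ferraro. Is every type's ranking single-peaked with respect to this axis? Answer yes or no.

Axis positions: Chen=1, Gupta=2, Pham=3, Weber=4, Ferraro=5.
Type 1 (peak Weber at position 4): ranking walks positions 4-5-3-2-1, expanding outward from the peak — single-peaked.
Type 2 (peak Pham at position 3): ranking walks positions 3-4-2-1-5, expanding outward from the peak — single-peaked.
Type 3 (peak Ferraro at position 5): ranking walks positions 5-4-3-2-1, expanding outward from the peak — single-peaked.
Type 4 (peak Pham at position 3): ranking walks positions 3-4-5-2-1, expanding outward from the peak — single-peaked.
Type 5 (peak Gupta at position 2): ranking walks positions 2-3-4-1-5, expanding outward from the peak — single-peaked.
Type 6 (peak Pham at position 3): ranking walks positions 3-2-4-1-5, expanding outward from the peak — single-peaked.
Every ranking is single-peaked on this axis.

yes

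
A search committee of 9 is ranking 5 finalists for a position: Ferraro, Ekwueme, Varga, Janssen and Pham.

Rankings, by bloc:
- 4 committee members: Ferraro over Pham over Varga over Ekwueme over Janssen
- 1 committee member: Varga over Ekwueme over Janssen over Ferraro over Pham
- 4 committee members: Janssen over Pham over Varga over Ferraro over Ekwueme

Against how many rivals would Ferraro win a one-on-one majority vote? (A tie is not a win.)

2

Ferraro against each rival (9 committee members):
Ferraro vs Ekwueme: Ferraro wins 8–1.
Ferraro vs Varga: Varga, 5–4.
Ferraro vs Janssen: Janssen, 5–4.
Ferraro vs Pham: 4+1 = 5 for Ferraro, 4 for Pham — Ferraro by 5–4.
Ferraro beats Ekwueme, Pham; loses to Varga, Janssen — 2 pairwise wins.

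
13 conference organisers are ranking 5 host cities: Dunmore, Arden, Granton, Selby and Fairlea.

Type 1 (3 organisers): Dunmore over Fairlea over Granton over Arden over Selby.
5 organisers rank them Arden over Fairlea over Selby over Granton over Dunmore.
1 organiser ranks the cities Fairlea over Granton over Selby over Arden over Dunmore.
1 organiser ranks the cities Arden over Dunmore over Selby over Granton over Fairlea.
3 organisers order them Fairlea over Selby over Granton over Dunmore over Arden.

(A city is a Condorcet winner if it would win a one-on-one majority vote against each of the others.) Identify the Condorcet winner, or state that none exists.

Pairwise majorities:
Dunmore vs Arden: Arden, 7–6.
Dunmore vs Granton: Granton wins 9–4.
Dunmore–Selby: Selby 9–4.
Dunmore–Fairlea: Fairlea 9–4.
Arden–Granton: Granton 7–6.
Arden vs Selby: Arden, 9–4.
Arden–Fairlea: Fairlea 7–6.
Granton vs Selby: Selby, 9–4.
Granton–Fairlea: Fairlea 12–1.
Selby vs Fairlea: Fairlea, 12–1.
Fairlea wins every pairwise contest, so Fairlea is the Condorcet winner.

Fairlea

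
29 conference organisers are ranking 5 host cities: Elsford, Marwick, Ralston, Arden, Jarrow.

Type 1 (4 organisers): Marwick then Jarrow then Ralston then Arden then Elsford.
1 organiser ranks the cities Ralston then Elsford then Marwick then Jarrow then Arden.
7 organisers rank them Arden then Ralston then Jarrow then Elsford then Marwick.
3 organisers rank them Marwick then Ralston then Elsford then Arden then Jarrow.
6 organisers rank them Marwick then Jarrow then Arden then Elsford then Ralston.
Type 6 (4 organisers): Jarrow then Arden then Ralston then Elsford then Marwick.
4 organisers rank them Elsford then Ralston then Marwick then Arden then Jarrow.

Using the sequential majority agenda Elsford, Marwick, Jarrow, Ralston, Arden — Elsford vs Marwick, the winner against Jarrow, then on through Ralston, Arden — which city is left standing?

Arden

Round 1: Elsford vs Marwick — 16–13, Elsford advances.
Round 2: Elsford vs Jarrow — 8–21, Jarrow advances.
Round 3: Jarrow vs Ralston — 14–15, Ralston advances.
Round 4: Ralston vs Arden — 12–17, Arden advances.
Arden survives the agenda.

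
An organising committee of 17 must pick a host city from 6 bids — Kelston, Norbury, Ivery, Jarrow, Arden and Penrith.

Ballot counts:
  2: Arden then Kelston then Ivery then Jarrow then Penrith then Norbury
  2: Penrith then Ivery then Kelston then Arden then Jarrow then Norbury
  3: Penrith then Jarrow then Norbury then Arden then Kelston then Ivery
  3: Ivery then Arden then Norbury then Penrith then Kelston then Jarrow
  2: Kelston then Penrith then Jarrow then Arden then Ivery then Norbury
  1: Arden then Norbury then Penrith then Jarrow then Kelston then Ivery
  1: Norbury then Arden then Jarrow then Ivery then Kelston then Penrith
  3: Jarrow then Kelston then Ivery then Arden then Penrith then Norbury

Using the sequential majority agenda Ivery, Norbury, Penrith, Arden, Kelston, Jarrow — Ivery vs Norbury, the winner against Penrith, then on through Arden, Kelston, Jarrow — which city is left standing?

Round 1: Ivery vs Norbury — 12–5, Ivery advances.
Round 2: Ivery vs Penrith — 9–8, Ivery advances.
Round 3: Ivery vs Arden — 8–9, Arden advances.
Round 4: Arden vs Kelston — 10–7, Arden advances.
Round 5: Arden vs Jarrow — 9–8, Arden advances.
Arden survives the agenda.

Arden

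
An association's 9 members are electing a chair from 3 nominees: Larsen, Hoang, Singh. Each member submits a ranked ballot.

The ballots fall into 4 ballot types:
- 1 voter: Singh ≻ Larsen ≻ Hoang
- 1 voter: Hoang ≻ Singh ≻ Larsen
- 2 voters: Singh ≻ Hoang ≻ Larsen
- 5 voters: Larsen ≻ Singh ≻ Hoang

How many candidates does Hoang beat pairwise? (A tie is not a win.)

Hoang against each rival (9 voters):
Hoang vs Larsen: Larsen, 6–3.
Hoang vs Singh: 1 to 8, Singh.
Hoang beats no one; loses to Larsen, Singh — 0 pairwise wins.

0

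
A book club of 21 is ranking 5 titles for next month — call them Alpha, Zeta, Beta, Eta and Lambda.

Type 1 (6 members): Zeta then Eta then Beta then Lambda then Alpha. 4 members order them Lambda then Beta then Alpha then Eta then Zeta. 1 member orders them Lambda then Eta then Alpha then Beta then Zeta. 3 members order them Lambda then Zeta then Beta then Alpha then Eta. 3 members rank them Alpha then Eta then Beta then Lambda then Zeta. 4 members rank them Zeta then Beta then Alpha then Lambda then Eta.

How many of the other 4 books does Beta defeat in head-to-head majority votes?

Beta against each rival (21 members):
Beta vs Alpha: Beta, 17–4.
Beta vs Zeta: 4+1+3 = 8 for Beta, 13 for Zeta — Zeta by 13–8.
Beta–Eta: Beta 11–10.
Beta vs Lambda: 13 to 8, Beta.
Beta beats Alpha, Eta, Lambda; loses to Zeta — 3 pairwise wins.

3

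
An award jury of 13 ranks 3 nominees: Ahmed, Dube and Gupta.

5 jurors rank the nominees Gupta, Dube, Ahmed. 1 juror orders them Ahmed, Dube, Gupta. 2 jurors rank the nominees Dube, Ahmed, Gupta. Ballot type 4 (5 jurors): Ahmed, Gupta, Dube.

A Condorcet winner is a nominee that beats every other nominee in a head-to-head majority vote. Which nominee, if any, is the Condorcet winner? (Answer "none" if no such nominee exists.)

none

Head-to-head results (13 jurors):
Ahmed–Dube: Dube 7–6.
Ahmed–Gupta: Ahmed 8–5.
Dube–Gupta: Gupta 10–3.
No nominee is unbeaten: Ahmed loses to Dube; Dube loses to Gupta; Gupta loses to Ahmed. In particular Ahmed beats Gupta beats Dube beats Ahmed is a majority cycle — no Condorcet winner exists.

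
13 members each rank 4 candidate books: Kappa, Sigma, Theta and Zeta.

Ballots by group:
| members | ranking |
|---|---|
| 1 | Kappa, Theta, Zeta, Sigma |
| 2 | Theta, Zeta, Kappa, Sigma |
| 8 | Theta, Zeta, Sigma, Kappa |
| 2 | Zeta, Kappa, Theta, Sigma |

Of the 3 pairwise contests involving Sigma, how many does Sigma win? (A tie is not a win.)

Sigma against each rival (13 members):
Sigma vs Kappa: Sigma wins 8–5.
Sigma vs Theta: Sigma is ranked higher on 0 ballots, Theta on 13. Theta wins 13–0.
Sigma vs Zeta: Sigma preferred on 0 ballots; Zeta wins 13–0.
Sigma beats Kappa; loses to Theta, Zeta — 1 pairwise win.

1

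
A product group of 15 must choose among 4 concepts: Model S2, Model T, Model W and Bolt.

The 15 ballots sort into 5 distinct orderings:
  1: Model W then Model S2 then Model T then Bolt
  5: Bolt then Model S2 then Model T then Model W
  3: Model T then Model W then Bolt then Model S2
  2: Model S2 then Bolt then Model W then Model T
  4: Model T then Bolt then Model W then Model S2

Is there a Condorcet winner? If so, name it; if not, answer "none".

none

Head-to-head results (15 engineers):
Model S2 vs Model T: 8 to 7, Model S2.
Model S2 vs Model W: 5+2 = 7 for Model S2, 8 for Model W — Model W by 8–7.
Model S2 vs Bolt: Bolt, 12–3.
Model T vs Model W: 12 to 3, Model T.
Model T vs Bolt: 8 to 7, Model T.
Model W vs Bolt: 4 to 11, Bolt.
Each design drops at least one matchup (Model S2 loses to Model W; Model T loses to Model S2; Model W loses to Model T; Bolt loses to Model T); the cycle Model S2 → Model T → Model W → Model S2 rules out a Condorcet winner.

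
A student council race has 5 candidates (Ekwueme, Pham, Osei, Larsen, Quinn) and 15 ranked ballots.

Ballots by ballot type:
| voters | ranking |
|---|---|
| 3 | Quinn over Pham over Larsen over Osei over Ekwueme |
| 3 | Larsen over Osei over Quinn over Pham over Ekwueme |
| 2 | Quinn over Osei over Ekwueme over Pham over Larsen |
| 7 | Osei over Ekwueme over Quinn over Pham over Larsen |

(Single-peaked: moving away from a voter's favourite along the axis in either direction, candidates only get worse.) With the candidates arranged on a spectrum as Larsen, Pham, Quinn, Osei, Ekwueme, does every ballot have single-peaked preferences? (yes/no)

no

Axis positions: Larsen=1, Pham=2, Quinn=3, Osei=4, Ekwueme=5.
Ballot type 1 (peak Quinn at position 3): ranking walks positions 3-2-1-4-5, expanding outward from the peak — single-peaked.
Ballot type 2: ranking walks positions 1-4-3-2-5; Osei is ranked above Pham even though Pham lies between Osei and the peak Larsen on the axis — preferences dip and rise again. Not single-peaked.
Ballot type 3 (peak Quinn at position 3): ranking walks positions 3-4-5-2-1, expanding outward from the peak — single-peaked.
Ballot type 4 (peak Osei at position 4): ranking walks positions 4-5-3-2-1, expanding outward from the peak — single-peaked.
Ballot type 2 violates single-peakedness, so the profile is not single-peaked on this axis.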